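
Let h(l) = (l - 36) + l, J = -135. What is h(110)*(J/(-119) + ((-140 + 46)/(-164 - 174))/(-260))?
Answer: 272610122/1307215 ≈ 208.54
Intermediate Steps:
h(l) = -36 + 2*l (h(l) = (-36 + l) + l = -36 + 2*l)
h(110)*(J/(-119) + ((-140 + 46)/(-164 - 174))/(-260)) = (-36 + 2*110)*(-135/(-119) + ((-140 + 46)/(-164 - 174))/(-260)) = (-36 + 220)*(-135*(-1/119) - 94/(-338)*(-1/260)) = 184*(135/119 - 94*(-1/338)*(-1/260)) = 184*(135/119 + (47/169)*(-1/260)) = 184*(135/119 - 47/43940) = 184*(5926307/5228860) = 272610122/1307215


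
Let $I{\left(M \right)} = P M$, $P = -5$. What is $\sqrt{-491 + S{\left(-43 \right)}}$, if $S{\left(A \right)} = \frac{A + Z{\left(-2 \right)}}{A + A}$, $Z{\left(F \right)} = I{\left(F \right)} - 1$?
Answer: $\frac{6 i \sqrt{25198}}{43} \approx 22.15 i$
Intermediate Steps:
$I{\left(M \right)} = - 5 M$
$Z{\left(F \right)} = -1 - 5 F$ ($Z{\left(F \right)} = - 5 F - 1 = -1 - 5 F$)
$S{\left(A \right)} = \frac{9 + A}{2 A}$ ($S{\left(A \right)} = \frac{A - -9}{A + A} = \frac{A + \left(-1 + 10\right)}{2 A} = \left(A + 9\right) \frac{1}{2 A} = \left(9 + A\right) \frac{1}{2 A} = \frac{9 + A}{2 A}$)
$\sqrt{-491 + S{\left(-43 \right)}} = \sqrt{-491 + \frac{9 - 43}{2 \left(-43\right)}} = \sqrt{-491 + \frac{1}{2} \left(- \frac{1}{43}\right) \left(-34\right)} = \sqrt{-491 + \frac{17}{43}} = \sqrt{- \frac{21096}{43}} = \frac{6 i \sqrt{25198}}{43}$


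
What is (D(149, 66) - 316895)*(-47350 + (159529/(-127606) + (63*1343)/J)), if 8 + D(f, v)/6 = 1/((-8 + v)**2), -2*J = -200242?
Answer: 46071153527622118889395/3069899975476 ≈ 1.5007e+10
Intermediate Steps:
J = 100121 (J = -1/2*(-200242) = 100121)
D(f, v) = -48 + 6/(-8 + v)**2 (D(f, v) = -48 + 6/((-8 + v)**2) = -48 + 6/(-8 + v)**2)
(D(149, 66) - 316895)*(-47350 + (159529/(-127606) + (63*1343)/J)) = ((-48 + 6/(-8 + 66)**2) - 316895)*(-47350 + (159529/(-127606) + (63*1343)/100121)) = ((-48 + 6/58**2) - 316895)*(-47350 + (159529*(-1/127606) + 84609*(1/100121))) = ((-48 + 6*(1/3364)) - 316895)*(-47350 + (-159529/127606 + 12087/14303)) = ((-48 + 3/1682) - 316895)*(-47350 - 739369565/1825148618) = (-80733/1682 - 316895)*(-86421526431865/1825148618) = -533098123/1682*(-86421526431865/1825148618) = 46071153527622118889395/3069899975476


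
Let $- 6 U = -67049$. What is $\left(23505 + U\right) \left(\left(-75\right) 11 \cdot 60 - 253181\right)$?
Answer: $- \frac{62981559799}{6} \approx -1.0497 \cdot 10^{10}$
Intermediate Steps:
$U = \frac{67049}{6}$ ($U = \left(- \frac{1}{6}\right) \left(-67049\right) = \frac{67049}{6} \approx 11175.0$)
$\left(23505 + U\right) \left(\left(-75\right) 11 \cdot 60 - 253181\right) = \left(23505 + \frac{67049}{6}\right) \left(\left(-75\right) 11 \cdot 60 - 253181\right) = \frac{208079 \left(\left(-825\right) 60 - 253181\right)}{6} = \frac{208079 \left(-49500 - 253181\right)}{6} = \frac{208079}{6} \left(-302681\right) = - \frac{62981559799}{6}$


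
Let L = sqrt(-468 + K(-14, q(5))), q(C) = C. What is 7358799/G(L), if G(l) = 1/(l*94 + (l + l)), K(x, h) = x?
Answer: 706444704*I*sqrt(482) ≈ 1.551e+10*I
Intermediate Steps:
L = I*sqrt(482) (L = sqrt(-468 - 14) = sqrt(-482) = I*sqrt(482) ≈ 21.954*I)
G(l) = 1/(96*l) (G(l) = 1/(94*l + 2*l) = 1/(96*l))
7358799/G(L) = 7358799/((1/(96*((I*sqrt(482)))))) = 7358799/(((-I*sqrt(482)/482)/96)) = 7358799/((-I*sqrt(482)/46272)) = 7358799*(96*I*sqrt(482)) = 706444704*I*sqrt(482)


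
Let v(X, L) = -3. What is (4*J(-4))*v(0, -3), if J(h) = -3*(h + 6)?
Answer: 72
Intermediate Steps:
J(h) = -18 - 3*h (J(h) = -3*(6 + h) = -18 - 3*h)
(4*J(-4))*v(0, -3) = (4*(-18 - 3*(-4)))*(-3) = (4*(-18 + 12))*(-3) = (4*(-6))*(-3) = -24*(-3) = 72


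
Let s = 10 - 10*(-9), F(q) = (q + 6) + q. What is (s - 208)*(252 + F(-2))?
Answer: -27432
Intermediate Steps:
F(q) = 6 + 2*q (F(q) = (6 + q) + q = 6 + 2*q)
s = 100 (s = 10 + 90 = 100)
(s - 208)*(252 + F(-2)) = (100 - 208)*(252 + (6 + 2*(-2))) = -108*(252 + (6 - 4)) = -108*(252 + 2) = -108*254 = -27432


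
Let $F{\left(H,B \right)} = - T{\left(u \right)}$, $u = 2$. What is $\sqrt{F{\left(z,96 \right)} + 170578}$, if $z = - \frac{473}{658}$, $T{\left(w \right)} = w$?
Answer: $4 \sqrt{10661} \approx 413.01$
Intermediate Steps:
$z = - \frac{473}{658}$ ($z = \left(-473\right) \frac{1}{658} = - \frac{473}{658} \approx -0.71885$)
$F{\left(H,B \right)} = -2$ ($F{\left(H,B \right)} = \left(-1\right) 2 = -2$)
$\sqrt{F{\left(z,96 \right)} + 170578} = \sqrt{-2 + 170578} = \sqrt{170576} = 4 \sqrt{10661}$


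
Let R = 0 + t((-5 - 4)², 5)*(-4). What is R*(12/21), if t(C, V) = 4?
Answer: -64/7 ≈ -9.1429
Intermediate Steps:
R = -16 (R = 0 + 4*(-4) = 0 - 16 = -16)
R*(12/21) = -192/21 = -16*4/7 = -64/7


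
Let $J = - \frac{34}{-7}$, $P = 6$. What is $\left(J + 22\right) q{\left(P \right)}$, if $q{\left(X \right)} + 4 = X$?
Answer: $\frac{376}{7} \approx 53.714$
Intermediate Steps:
$J = \frac{34}{7}$ ($J = \left(-34\right) \left(- \frac{1}{7}\right) = \frac{34}{7} \approx 4.8571$)
$q{\left(X \right)} = -4 + X$
$\left(J + 22\right) q{\left(P \right)} = \left(\frac{34}{7} + 22\right) \left(-4 + 6\right) = \frac{188}{7} \cdot 2 = \frac{376}{7}$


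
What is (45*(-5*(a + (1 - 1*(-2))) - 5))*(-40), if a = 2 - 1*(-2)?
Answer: 72000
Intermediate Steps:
a = 4 (a = 2 + 2 = 4)
(45*(-5*(a + (1 - 1*(-2))) - 5))*(-40) = (45*(-5*(4 + (1 - 1*(-2))) - 5))*(-40) = (45*(-5*(4 + (1 + 2)) - 5))*(-40) = (45*(-5*(4 + 3) - 5))*(-40) = (45*(-5*7 - 5))*(-40) = (45*(-35 - 5))*(-40) = (45*(-40))*(-40) = -1800*(-40) = 72000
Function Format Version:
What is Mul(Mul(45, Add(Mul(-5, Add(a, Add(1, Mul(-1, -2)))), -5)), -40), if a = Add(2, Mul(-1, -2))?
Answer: 72000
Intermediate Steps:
a = 4 (a = Add(2, 2) = 4)
Mul(Mul(45, Add(Mul(-5, Add(a, Add(1, Mul(-1, -2)))), -5)), -40) = Mul(Mul(45, Add(Mul(-5, Add(4, Add(1, Mul(-1, -2)))), -5)), -40) = Mul(Mul(45, Add(Mul(-5, Add(4, Add(1, 2))), -5)), -40) = Mul(Mul(45, Add(Mul(-5, Add(4, 3)), -5)), -40) = Mul(Mul(45, Add(Mul(-5, 7), -5)), -40) = Mul(Mul(45, Add(-35, -5)), -40) = Mul(Mul(45, -40), -40) = Mul(-1800, -40) = 72000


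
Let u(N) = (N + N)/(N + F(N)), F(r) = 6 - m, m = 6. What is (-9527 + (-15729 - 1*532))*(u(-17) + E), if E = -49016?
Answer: 1263973032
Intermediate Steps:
F(r) = 0 (F(r) = 6 - 1*6 = 6 - 6 = 0)
u(N) = 2 (u(N) = (N + N)/(N + 0) = (2*N)/N = 2)
(-9527 + (-15729 - 1*532))*(u(-17) + E) = (-9527 + (-15729 - 1*532))*(2 - 49016) = (-9527 + (-15729 - 532))*(-49014) = (-9527 - 16261)*(-49014) = -25788*(-49014) = 1263973032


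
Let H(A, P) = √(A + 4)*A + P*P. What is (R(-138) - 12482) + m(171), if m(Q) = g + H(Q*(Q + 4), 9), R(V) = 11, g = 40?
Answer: 5164675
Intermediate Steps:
H(A, P) = P² + A*√(4 + A) (H(A, P) = √(4 + A)*A + P² = A*√(4 + A) + P² = P² + A*√(4 + A))
m(Q) = 121 + Q*√(4 + Q*(4 + Q))*(4 + Q) (m(Q) = 40 + (9² + (Q*(Q + 4))*√(4 + Q*(Q + 4))) = 40 + (81 + (Q*(4 + Q))*√(4 + Q*(4 + Q))) = 40 + (81 + Q*√(4 + Q*(4 + Q))*(4 + Q)) = 121 + Q*√(4 + Q*(4 + Q))*(4 + Q))
(R(-138) - 12482) + m(171) = (11 - 12482) + (121 + 171*√(4 + 171*(4 + 171))*(4 + 171)) = -12471 + (121 + 171*√(4 + 171*175)*175) = -12471 + (121 + 171*√(4 + 29925)*175) = -12471 + (121 + 171*√29929*175) = -12471 + (121 + 171*173*175) = -12471 + (121 + 5177025) = -12471 + 5177146 = 5164675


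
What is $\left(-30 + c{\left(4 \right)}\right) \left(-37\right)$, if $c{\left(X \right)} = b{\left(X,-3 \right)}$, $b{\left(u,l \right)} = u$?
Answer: $962$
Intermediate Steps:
$c{\left(X \right)} = X$
$\left(-30 + c{\left(4 \right)}\right) \left(-37\right) = \left(-30 + 4\right) \left(-37\right) = \left(-26\right) \left(-37\right) = 962$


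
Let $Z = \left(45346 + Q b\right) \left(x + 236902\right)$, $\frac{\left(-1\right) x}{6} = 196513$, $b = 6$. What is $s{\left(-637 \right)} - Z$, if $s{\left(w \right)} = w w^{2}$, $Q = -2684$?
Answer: $27292635739$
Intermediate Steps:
$x = -1179078$ ($x = \left(-6\right) 196513 = -1179078$)
$s{\left(w \right)} = w^{3}$
$Z = -27551110592$ ($Z = \left(45346 - 16104\right) \left(-1179078 + 236902\right) = \left(45346 - 16104\right) \left(-942176\right) = 29242 \left(-942176\right) = -27551110592$)
$s{\left(-637 \right)} - Z = \left(-637\right)^{3} - -27551110592 = -258474853 + 27551110592 = 27292635739$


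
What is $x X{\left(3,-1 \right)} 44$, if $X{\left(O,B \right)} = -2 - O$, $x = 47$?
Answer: $-10340$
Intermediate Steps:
$x X{\left(3,-1 \right)} 44 = 47 \left(-2 - 3\right) 44 = 47 \left(-5\right) 44 = \left(-235\right) 44 = -10340$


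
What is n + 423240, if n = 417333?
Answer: 840573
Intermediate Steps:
n + 423240 = 417333 + 423240 = 840573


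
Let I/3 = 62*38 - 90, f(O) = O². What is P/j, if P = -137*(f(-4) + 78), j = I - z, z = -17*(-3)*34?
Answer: -6439/2532 ≈ -2.5430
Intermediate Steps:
z = 1734 (z = 51*34 = 1734)
I = 6798 (I = 3*(62*38 - 90) = 3*(2356 - 90) = 3*2266 = 6798)
j = 5064 (j = 6798 - 1*1734 = 6798 - 1734 = 5064)
P = -12878 (P = -137*((-4)² + 78) = -137*(16 + 78) = -137*94 = -12878)
P/j = -12878/5064 = -12878*1/5064 = -6439/2532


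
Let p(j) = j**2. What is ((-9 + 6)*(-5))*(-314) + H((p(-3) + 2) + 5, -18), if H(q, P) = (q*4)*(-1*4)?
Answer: -4966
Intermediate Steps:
H(q, P) = -16*q (H(q, P) = (4*q)*(-4) = -16*q)
((-9 + 6)*(-5))*(-314) + H((p(-3) + 2) + 5, -18) = ((-9 + 6)*(-5))*(-314) - 16*(((-3)**2 + 2) + 5) = -3*(-5)*(-314) - 16*((9 + 2) + 5) = 15*(-314) - 16*(11 + 5) = -4710 - 16*16 = -4710 - 256 = -4966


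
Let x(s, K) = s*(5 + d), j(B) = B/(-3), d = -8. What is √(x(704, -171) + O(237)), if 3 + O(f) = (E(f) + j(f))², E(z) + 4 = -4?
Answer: 3*√606 ≈ 73.851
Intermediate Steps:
E(z) = -8 (E(z) = -4 - 4 = -8)
j(B) = -B/3 (j(B) = B*(-⅓) = -B/3)
O(f) = -3 + (-8 - f/3)²
x(s, K) = -3*s (x(s, K) = s*(5 - 8) = s*(-3) = -3*s)
√(x(704, -171) + O(237)) = √(-3*704 + (-3 + (24 + 237)²/9)) = √(-2112 + (-3 + (⅑)*261²)) = √(-2112 + (-3 + (⅑)*68121)) = √(-2112 + (-3 + 7569)) = √(-2112 + 7566) = √5454 = 3*√606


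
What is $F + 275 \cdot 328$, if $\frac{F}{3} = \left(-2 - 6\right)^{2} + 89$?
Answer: $90659$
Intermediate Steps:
$F = 459$ ($F = 3 \left(\left(-2 - 6\right)^{2} + 89\right) = 3 \left(\left(-8\right)^{2} + 89\right) = 3 \left(64 + 89\right) = 3 \cdot 153 = 459$)
$F + 275 \cdot 328 = 459 + 275 \cdot 328 = 459 + 90200 = 90659$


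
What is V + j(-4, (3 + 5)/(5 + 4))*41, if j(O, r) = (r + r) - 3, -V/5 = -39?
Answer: 1304/9 ≈ 144.89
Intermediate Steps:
V = 195 (V = -5*(-39) = 195)
j(O, r) = -3 + 2*r (j(O, r) = 2*r - 3 = -3 + 2*r)
V + j(-4, (3 + 5)/(5 + 4))*41 = 195 + (-3 + 2*((3 + 5)/(5 + 4)))*41 = 195 + (-3 + 2*(8/9))*41 = 195 + (-3 + 16/9)*41 = 195 - 11/9*41 = 195 - 451/9 = 1304/9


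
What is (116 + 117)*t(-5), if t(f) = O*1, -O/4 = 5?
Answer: -4660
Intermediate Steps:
O = -20 (O = -4*5 = -20)
t(f) = -20 (t(f) = -20*1 = -20)
(116 + 117)*t(-5) = (116 + 117)*(-20) = 233*(-20) = -4660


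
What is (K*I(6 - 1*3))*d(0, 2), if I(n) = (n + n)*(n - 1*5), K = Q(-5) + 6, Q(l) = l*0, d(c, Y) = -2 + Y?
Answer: 0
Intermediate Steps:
Q(l) = 0
K = 6 (K = 0 + 6 = 6)
I(n) = 2*n*(-5 + n) (I(n) = (2*n)*(n - 5) = (2*n)*(-5 + n) = 2*n*(-5 + n))
(K*I(6 - 1*3))*d(0, 2) = (6*(2*(6 - 1*3)*(-5 + (6 - 1*3))))*(-2 + 2) = (6*(2*(6 - 3)*(-5 + (6 - 3))))*0 = (6*(2*3*(-5 + 3)))*0 = (6*(2*3*(-2)))*0 = (6*(-12))*0 = -72*0 = 0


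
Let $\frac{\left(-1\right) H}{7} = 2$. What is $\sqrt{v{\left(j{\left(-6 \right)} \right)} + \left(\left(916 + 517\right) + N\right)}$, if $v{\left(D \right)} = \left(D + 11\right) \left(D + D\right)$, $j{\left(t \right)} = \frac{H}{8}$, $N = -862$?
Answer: $\frac{\sqrt{8618}}{4} \approx 23.208$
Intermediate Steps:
$H = -14$ ($H = \left(-7\right) 2 = -14$)
$j{\left(t \right)} = - \frac{7}{4}$ ($j{\left(t \right)} = - \frac{14}{8} = \left(-14\right) \frac{1}{8} = - \frac{7}{4}$)
$v{\left(D \right)} = 2 D \left(11 + D\right)$ ($v{\left(D \right)} = \left(11 + D\right) 2 D = 2 D \left(11 + D\right)$)
$\sqrt{v{\left(j{\left(-6 \right)} \right)} + \left(\left(916 + 517\right) + N\right)} = \sqrt{2 \left(- \frac{7}{4}\right) \left(11 - \frac{7}{4}\right) + \left(\left(916 + 517\right) - 862\right)} = \sqrt{2 \left(- \frac{7}{4}\right) \frac{37}{4} + \left(1433 - 862\right)} = \sqrt{- \frac{259}{8} + 571} = \sqrt{\frac{4309}{8}} = \frac{\sqrt{8618}}{4}$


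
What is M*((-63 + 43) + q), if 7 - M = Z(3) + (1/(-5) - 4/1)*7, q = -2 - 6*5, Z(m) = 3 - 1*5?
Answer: -9984/5 ≈ -1996.8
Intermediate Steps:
Z(m) = -2 (Z(m) = 3 - 5 = -2)
q = -32 (q = -2 - 30 = -32)
M = 192/5 (M = 7 - (-2 + (1/(-5) - 4/1)*7) = 7 - (-2 + (1*(-1/5) - 4*1)*7) = 7 - (-2 + (-1/5 - 4)*7) = 7 - (-2 - 21/5*7) = 7 - (-2 - 147/5) = 7 - 1*(-157/5) = 7 + 157/5 = 192/5 ≈ 38.400)
M*((-63 + 43) + q) = 192*((-63 + 43) - 32)/5 = 192*(-20 - 32)/5 = (192/5)*(-52) = -9984/5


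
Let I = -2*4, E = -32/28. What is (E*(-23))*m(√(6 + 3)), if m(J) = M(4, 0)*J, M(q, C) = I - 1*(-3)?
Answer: -2760/7 ≈ -394.29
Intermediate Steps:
E = -8/7 (E = -32*1/28 = -8/7 ≈ -1.1429)
I = -8
M(q, C) = -5 (M(q, C) = -8 - 1*(-3) = -8 + 3 = -5)
m(J) = -5*J
(E*(-23))*m(√(6 + 3)) = (-8/7*(-23))*(-5*√(6 + 3)) = 184*(-5*√9)/7 = 184*(-5*3)/7 = (184/7)*(-15) = -2760/7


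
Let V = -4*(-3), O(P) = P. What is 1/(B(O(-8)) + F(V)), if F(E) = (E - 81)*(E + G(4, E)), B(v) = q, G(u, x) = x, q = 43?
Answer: -1/1613 ≈ -0.00061996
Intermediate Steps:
B(v) = 43
V = 12 (V = -1*4*(-3) = -4*(-3) = 12)
F(E) = 2*E*(-81 + E) (F(E) = (E - 81)*(E + E) = (-81 + E)*(2*E) = 2*E*(-81 + E))
1/(B(O(-8)) + F(V)) = 1/(43 + 2*12*(-81 + 12)) = 1/(43 + 2*12*(-69)) = 1/(43 - 1656) = 1/(-1613) = -1/1613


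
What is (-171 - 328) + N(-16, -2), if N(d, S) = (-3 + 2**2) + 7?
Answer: -491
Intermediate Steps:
N(d, S) = 8 (N(d, S) = (-3 + 4) + 7 = 1 + 7 = 8)
(-171 - 328) + N(-16, -2) = (-171 - 328) + 8 = -499 + 8 = -491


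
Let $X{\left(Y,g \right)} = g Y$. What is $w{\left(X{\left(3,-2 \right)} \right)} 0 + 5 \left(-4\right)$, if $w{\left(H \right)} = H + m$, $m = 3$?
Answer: $-20$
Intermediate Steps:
$X{\left(Y,g \right)} = Y g$
$w{\left(H \right)} = 3 + H$ ($w{\left(H \right)} = H + 3 = 3 + H$)
$w{\left(X{\left(3,-2 \right)} \right)} 0 + 5 \left(-4\right) = \left(3 + 3 \left(-2\right)\right) 0 + 5 \left(-4\right) = \left(3 - 6\right) 0 - 20 = \left(-3\right) 0 - 20 = 0 - 20 = -20$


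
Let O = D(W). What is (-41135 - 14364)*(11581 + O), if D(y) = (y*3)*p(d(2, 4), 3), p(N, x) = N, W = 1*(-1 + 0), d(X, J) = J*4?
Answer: -640069967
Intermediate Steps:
d(X, J) = 4*J
W = -1 (W = 1*(-1) = -1)
D(y) = 48*y (D(y) = (y*3)*(4*4) = (3*y)*16 = 48*y)
O = -48 (O = 48*(-1) = -48)
(-41135 - 14364)*(11581 + O) = (-41135 - 14364)*(11581 - 48) = -55499*11533 = -640069967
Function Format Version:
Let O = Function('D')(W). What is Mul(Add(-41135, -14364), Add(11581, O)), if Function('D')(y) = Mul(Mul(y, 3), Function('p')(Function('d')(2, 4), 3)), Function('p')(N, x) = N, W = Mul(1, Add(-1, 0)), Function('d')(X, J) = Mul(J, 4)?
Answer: -640069967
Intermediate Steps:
Function('d')(X, J) = Mul(4, J)
W = -1 (W = Mul(1, -1) = -1)
Function('D')(y) = Mul(48, y) (Function('D')(y) = Mul(Mul(y, 3), Mul(4, 4)) = Mul(Mul(3, y), 16) = Mul(48, y))
O = -48 (O = Mul(48, -1) = -48)
Mul(Add(-41135, -14364), Add(11581, O)) = Mul(Add(-41135, -14364), Add(11581, -48)) = Mul(-55499, 11533) = -640069967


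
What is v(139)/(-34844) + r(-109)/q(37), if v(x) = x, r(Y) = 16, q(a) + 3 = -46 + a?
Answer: -139793/104532 ≈ -1.3373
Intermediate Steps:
q(a) = -49 + a (q(a) = -3 + (-46 + a) = -49 + a)
v(139)/(-34844) + r(-109)/q(37) = 139/(-34844) + 16/(-49 + 37) = 139*(-1/34844) + 16/(-12) = -139/34844 + 16*(-1/12) = -139/34844 - 4/3 = -139793/104532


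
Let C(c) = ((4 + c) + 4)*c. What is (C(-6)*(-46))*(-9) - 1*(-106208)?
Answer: 101240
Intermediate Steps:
C(c) = c*(8 + c) (C(c) = (8 + c)*c = c*(8 + c))
(C(-6)*(-46))*(-9) - 1*(-106208) = (-6*(8 - 6)*(-46))*(-9) - 1*(-106208) = (-6*2*(-46))*(-9) + 106208 = -12*(-46)*(-9) + 106208 = 552*(-9) + 106208 = -4968 + 106208 = 101240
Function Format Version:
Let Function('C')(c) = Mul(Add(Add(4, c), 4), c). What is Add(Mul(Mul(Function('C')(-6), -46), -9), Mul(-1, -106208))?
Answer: 101240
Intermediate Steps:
Function('C')(c) = Mul(c, Add(8, c)) (Function('C')(c) = Mul(Add(8, c), c) = Mul(c, Add(8, c)))
Add(Mul(Mul(Function('C')(-6), -46), -9), Mul(-1, -106208)) = Add(Mul(Mul(Mul(-6, Add(8, -6)), -46), -9), Mul(-1, -106208)) = Add(Mul(Mul(Mul(-6, 2), -46), -9), 106208) = Add(Mul(Mul(-12, -46), -9), 106208) = Add(Mul(552, -9), 106208) = Add(-4968, 106208) = 101240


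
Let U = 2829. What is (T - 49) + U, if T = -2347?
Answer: 433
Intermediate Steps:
(T - 49) + U = (-2347 - 49) + 2829 = -2396 + 2829 = 433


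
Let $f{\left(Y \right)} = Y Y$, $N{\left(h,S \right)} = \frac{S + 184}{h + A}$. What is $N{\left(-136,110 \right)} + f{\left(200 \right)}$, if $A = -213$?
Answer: $\frac{13959706}{349} \approx 39999.0$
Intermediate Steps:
$N{\left(h,S \right)} = \frac{184 + S}{-213 + h}$ ($N{\left(h,S \right)} = \frac{S + 184}{h - 213} = \frac{184 + S}{-213 + h}$)
$f{\left(Y \right)} = Y^{2}$
$N{\left(-136,110 \right)} + f{\left(200 \right)} = \frac{184 + 110}{-213 - 136} + 200^{2} = \frac{1}{-349} \cdot 294 + 40000 = \left(- \frac{1}{349}\right) 294 + 40000 = - \frac{294}{349} + 40000 = \frac{13959706}{349}$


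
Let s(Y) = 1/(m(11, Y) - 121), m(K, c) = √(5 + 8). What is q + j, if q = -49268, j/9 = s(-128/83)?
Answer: -240231131/4876 - 3*√13/4876 ≈ -49268.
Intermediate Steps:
m(K, c) = √13
s(Y) = 1/(-121 + √13) (s(Y) = 1/(√13 - 121) = 1/(-121 + √13))
j = -363/4876 - 3*√13/4876 (j = 9*(-121/14628 - √13/14628) = -363/4876 - 3*√13/4876 ≈ -0.076665)
q + j = -49268 + (-363/4876 - 3*√13/4876) = -240231131/4876 - 3*√13/4876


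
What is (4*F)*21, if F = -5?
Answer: -420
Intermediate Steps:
(4*F)*21 = (4*(-5))*21 = -20*21 = -420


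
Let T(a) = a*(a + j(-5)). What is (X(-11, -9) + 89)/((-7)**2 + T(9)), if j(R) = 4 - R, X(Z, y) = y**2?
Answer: 170/211 ≈ 0.80569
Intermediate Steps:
T(a) = a*(9 + a) (T(a) = a*(a + (4 - 1*(-5))) = a*(a + (4 + 5)) = a*(a + 9) = a*(9 + a))
(X(-11, -9) + 89)/((-7)**2 + T(9)) = ((-9)**2 + 89)/((-7)**2 + 9*(9 + 9)) = (81 + 89)/(49 + 9*18) = 170/(49 + 162) = 170/211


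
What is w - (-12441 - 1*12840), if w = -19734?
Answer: 5547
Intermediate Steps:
w - (-12441 - 1*12840) = -19734 - (-12441 - 1*12840) = -19734 - (-12441 - 12840) = -19734 - 1*(-25281) = -19734 + 25281 = 5547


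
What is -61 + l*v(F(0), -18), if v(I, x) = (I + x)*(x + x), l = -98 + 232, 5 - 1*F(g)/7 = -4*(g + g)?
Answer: -82069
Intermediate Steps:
F(g) = 35 + 56*g (F(g) = 35 - (-28)*(g + g) = 35 - (-28)*2*g = 35 - (-56)*g = 35 + 56*g)
l = 134
v(I, x) = 2*x*(I + x) (v(I, x) = (I + x)*(2*x) = 2*x*(I + x))
-61 + l*v(F(0), -18) = -61 + 134*(2*(-18)*((35 + 56*0) - 18)) = -61 + 134*(2*(-18)*((35 + 0) - 18)) = -61 + 134*(2*(-18)*(35 - 18)) = -61 + 134*(2*(-18)*17) = -61 + 134*(-612) = -61 - 82008 = -82069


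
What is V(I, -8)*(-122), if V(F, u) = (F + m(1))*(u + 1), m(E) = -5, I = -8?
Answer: -11102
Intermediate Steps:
V(F, u) = (1 + u)*(-5 + F) (V(F, u) = (F - 5)*(u + 1) = (-5 + F)*(1 + u) = (1 + u)*(-5 + F))
V(I, -8)*(-122) = (-5 - 8 - 5*(-8) - 8*(-8))*(-122) = (-5 - 8 + 40 + 64)*(-122) = 91*(-122) = -11102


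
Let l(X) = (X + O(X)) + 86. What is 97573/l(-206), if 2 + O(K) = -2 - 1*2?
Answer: -13939/18 ≈ -774.39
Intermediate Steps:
O(K) = -6 (O(K) = -2 + (-2 - 1*2) = -2 + (-2 - 2) = -2 - 4 = -6)
l(X) = 80 + X (l(X) = (X - 6) + 86 = (-6 + X) + 86 = 80 + X)
97573/l(-206) = 97573/(80 - 206) = 97573/(-126) = 97573*(-1/126) = -13939/18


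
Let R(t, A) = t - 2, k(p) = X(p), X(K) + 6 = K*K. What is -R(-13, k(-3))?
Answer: 15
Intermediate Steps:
X(K) = -6 + K² (X(K) = -6 + K*K = -6 + K²)
k(p) = -6 + p²
R(t, A) = -2 + t
-R(-13, k(-3)) = -(-2 - 13) = -1*(-15) = 15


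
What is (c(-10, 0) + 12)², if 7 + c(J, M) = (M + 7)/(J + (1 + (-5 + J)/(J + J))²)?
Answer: 196249/12321 ≈ 15.928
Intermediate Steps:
c(J, M) = -7 + (7 + M)/(J + (1 + (-5 + J)/(2*J))²) (c(J, M) = -7 + (M + 7)/(J + (1 + (-5 + J)/(J + J))²) = -7 + (7 + M)/(J + (1 + (-5 + J)/((2*J)))²) = -7 + (7 + M)/(J + (1 + (-5 + J)*(1/(2*J)))²) = -7 + (7 + M)/(J + (1 + (-5 + J)/(2*J))²))
(c(-10, 0) + 12)² = ((-28*(-10)³ - 7*(-5 + 3*(-10))² + 28*(-10)² + 4*0*(-10)²)/((-5 + 3*(-10))² + 4*(-10)³) + 12)² = ((-28*(-1000) - 7*(-5 - 30)² + 28*100 + 4*0*100)/((-5 - 30)² + 4*(-1000)) + 12)² = ((28000 - 7*(-35)² + 2800 + 0)/((-35)² - 4000) + 12)² = ((28000 - 7*1225 + 2800 + 0)/(1225 - 4000) + 12)² = ((28000 - 8575 + 2800 + 0)/(-2775) + 12)² = (-1/2775*22225 + 12)² = (-889/111 + 12)² = (443/111)² = 196249/12321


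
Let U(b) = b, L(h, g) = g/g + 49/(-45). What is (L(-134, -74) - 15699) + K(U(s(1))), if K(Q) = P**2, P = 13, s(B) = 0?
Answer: -698854/45 ≈ -15530.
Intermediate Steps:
L(h, g) = -4/45 (L(h, g) = 1 + 49*(-1/45) = 1 - 49/45 = -4/45)
K(Q) = 169 (K(Q) = 13**2 = 169)
(L(-134, -74) - 15699) + K(U(s(1))) = (-4/45 - 15699) + 169 = -706459/45 + 169 = -698854/45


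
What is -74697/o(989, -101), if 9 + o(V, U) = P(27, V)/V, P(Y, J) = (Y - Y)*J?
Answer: 24899/3 ≈ 8299.7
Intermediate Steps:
P(Y, J) = 0 (P(Y, J) = 0*J = 0)
o(V, U) = -9 (o(V, U) = -9 + 0/V = -9 + 0 = -9)
-74697/o(989, -101) = -74697/(-9) = -74697*(-1/9) = 24899/3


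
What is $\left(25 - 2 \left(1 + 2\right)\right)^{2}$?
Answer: $361$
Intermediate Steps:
$\left(25 - 2 \left(1 + 2\right)\right)^{2} = \left(25 - 6\right)^{2} = 19^{2} = 361$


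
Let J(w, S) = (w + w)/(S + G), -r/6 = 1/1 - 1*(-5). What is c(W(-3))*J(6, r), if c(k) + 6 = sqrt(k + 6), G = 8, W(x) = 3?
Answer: 9/7 ≈ 1.2857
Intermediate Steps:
r = -36 (r = -6*(1/1 - 1*(-5)) = -6*(1 + 5) = -6*6 = -36)
J(w, S) = 2*w/(8 + S) (J(w, S) = (w + w)/(S + 8) = (2*w)/(8 + S) = 2*w/(8 + S))
c(k) = -6 + sqrt(6 + k) (c(k) = -6 + sqrt(k + 6) = -6 + sqrt(6 + k))
c(W(-3))*J(6, r) = (-6 + sqrt(6 + 3))*(2*6/(8 - 36)) = (-6 + sqrt(9))*(2*6/(-28)) = (-6 + 3)*(2*6*(-1/28)) = -3*(-3/7) = 9/7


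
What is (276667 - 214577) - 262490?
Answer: -200400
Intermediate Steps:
(276667 - 214577) - 262490 = 62090 - 262490 = -200400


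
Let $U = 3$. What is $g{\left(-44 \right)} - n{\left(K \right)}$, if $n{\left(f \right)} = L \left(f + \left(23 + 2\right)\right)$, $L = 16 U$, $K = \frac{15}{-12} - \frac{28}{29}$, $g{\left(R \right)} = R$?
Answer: $- \frac{32992}{29} \approx -1137.7$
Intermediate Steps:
$K = - \frac{257}{116}$ ($K = 15 \left(- \frac{1}{12}\right) - \frac{28}{29} = - \frac{5}{4} - \frac{28}{29} = - \frac{257}{116} \approx -2.2155$)
$L = 48$ ($L = 16 \cdot 3 = 48$)
$n{\left(f \right)} = 1200 + 48 f$ ($n{\left(f \right)} = 48 \left(f + \left(23 + 2\right)\right) = 48 \left(f + 25\right) = 48 \left(25 + f\right) = 1200 + 48 f$)
$g{\left(-44 \right)} - n{\left(K \right)} = -44 - \left(1200 + 48 \left(- \frac{257}{116}\right)\right) = -44 - \left(1200 - \frac{3084}{29}\right) = -44 - \frac{31716}{29} = - \frac{32992}{29}$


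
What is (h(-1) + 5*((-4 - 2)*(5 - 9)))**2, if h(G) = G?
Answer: 14161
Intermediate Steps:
(h(-1) + 5*((-4 - 2)*(5 - 9)))**2 = (-1 + 5*((-4 - 2)*(5 - 9)))**2 = (-1 + 5*(-6*(-4)))**2 = (-1 + 5*24)**2 = (-1 + 120)**2 = 119**2 = 14161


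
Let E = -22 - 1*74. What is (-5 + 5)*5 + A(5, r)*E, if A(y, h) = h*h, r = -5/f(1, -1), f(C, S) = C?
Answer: -2400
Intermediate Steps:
E = -96 (E = -22 - 74 = -96)
r = -5 (r = -5/1 = -5*1 = -5)
A(y, h) = h²
(-5 + 5)*5 + A(5, r)*E = (-5 + 5)*5 + (-5)²*(-96) = 0*5 + 25*(-96) = 0 - 2400 = -2400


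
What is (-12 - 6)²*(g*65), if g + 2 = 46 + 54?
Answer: 2063880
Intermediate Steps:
g = 98 (g = -2 + (46 + 54) = -2 + 100 = 98)
(-12 - 6)²*(g*65) = (-12 - 6)²*(98*65) = (-18)²*6370 = 324*6370 = 2063880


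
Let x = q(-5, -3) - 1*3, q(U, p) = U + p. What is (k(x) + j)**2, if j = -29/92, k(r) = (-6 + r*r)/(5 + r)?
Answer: 28912129/76176 ≈ 379.54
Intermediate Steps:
x = -11 (x = (-5 - 3) - 1*3 = -8 - 3 = -11)
k(r) = (-6 + r**2)/(5 + r)
j = -29/92 (j = -29*1/92 = -29/92 ≈ -0.31522)
(k(x) + j)**2 = ((-6 + (-11)**2)/(5 - 11) - 29/92)**2 = ((-6 + 121)/(-6) - 29/92)**2 = (-1/6*115 - 29/92)**2 = (-115/6 - 29/92)**2 = (-5377/276)**2 = 28912129/76176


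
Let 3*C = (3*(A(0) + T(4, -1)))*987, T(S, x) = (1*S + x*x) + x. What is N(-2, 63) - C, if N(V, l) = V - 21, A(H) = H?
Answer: -3971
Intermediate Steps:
T(S, x) = S + x + x² (T(S, x) = (S + x²) + x = S + x + x²)
N(V, l) = -21 + V
C = 3948 (C = ((3*(0 + (4 - 1 + (-1)²)))*987)/3 = ((3*(0 + (4 - 1 + 1)))*987)/3 = ((3*(0 + 4))*987)/3 = ((3*4)*987)/3 = (12*987)/3 = (⅓)*11844 = 3948)
N(-2, 63) - C = (-21 - 2) - 1*3948 = -23 - 3948 = -3971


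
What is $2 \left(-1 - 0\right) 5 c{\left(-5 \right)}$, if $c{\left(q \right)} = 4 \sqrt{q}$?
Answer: $- 40 i \sqrt{5} \approx - 89.443 i$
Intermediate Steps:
$2 \left(-1 - 0\right) 5 c{\left(-5 \right)} = 2 \left(-1 - 0\right) 5 \cdot 4 \sqrt{-5} = 2 \left(-1 + 0\right) 5 \cdot 4 i \sqrt{5} = 2 \left(-1\right) 5 \cdot 4 i \sqrt{5} = - 2 \cdot 20 i \sqrt{5} = - 40 i \sqrt{5}$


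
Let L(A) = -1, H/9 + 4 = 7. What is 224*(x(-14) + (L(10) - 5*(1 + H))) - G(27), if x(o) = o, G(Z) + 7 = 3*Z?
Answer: -34794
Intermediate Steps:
H = 27 (H = -36 + 9*7 = -36 + 63 = 27)
G(Z) = -7 + 3*Z
224*(x(-14) + (L(10) - 5*(1 + H))) - G(27) = 224*(-14 + (-1 - 5*(1 + 27))) - (-7 + 3*27) = 224*(-14 + (-1 - 5*28)) - (-7 + 81) = 224*(-14 + (-1 - 1*140)) - 1*74 = 224*(-14 + (-1 - 140)) - 74 = 224*(-14 - 141) - 74 = 224*(-155) - 74 = -34720 - 74 = -34794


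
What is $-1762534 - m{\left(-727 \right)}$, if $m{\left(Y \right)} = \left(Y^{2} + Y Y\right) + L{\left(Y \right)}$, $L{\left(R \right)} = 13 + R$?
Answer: $-2818878$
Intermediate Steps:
$m{\left(Y \right)} = 13 + Y + 2 Y^{2}$ ($m{\left(Y \right)} = \left(Y^{2} + Y Y\right) + \left(13 + Y\right) = \left(Y^{2} + Y^{2}\right) + \left(13 + Y\right) = 2 Y^{2} + \left(13 + Y\right) = 13 + Y + 2 Y^{2}$)
$-1762534 - m{\left(-727 \right)} = -1762534 - \left(13 - 727 + 2 \left(-727\right)^{2}\right) = -1762534 - \left(13 - 727 + 2 \cdot 528529\right) = -1762534 - \left(13 - 727 + 1057058\right) = -1762534 - 1056344 = -2818878$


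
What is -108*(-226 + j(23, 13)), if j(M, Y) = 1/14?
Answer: 170802/7 ≈ 24400.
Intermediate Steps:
j(M, Y) = 1/14
-108*(-226 + j(23, 13)) = -108*(-226 + 1/14) = -108*(-3163/14) = 170802/7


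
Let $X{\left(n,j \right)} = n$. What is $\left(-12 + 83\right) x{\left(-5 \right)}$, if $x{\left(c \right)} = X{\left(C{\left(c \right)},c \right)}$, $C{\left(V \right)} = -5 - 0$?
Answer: $-355$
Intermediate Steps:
$C{\left(V \right)} = -5$ ($C{\left(V \right)} = -5 + 0 = -5$)
$x{\left(c \right)} = -5$
$\left(-12 + 83\right) x{\left(-5 \right)} = \left(-12 + 83\right) \left(-5\right) = 71 \left(-5\right) = -355$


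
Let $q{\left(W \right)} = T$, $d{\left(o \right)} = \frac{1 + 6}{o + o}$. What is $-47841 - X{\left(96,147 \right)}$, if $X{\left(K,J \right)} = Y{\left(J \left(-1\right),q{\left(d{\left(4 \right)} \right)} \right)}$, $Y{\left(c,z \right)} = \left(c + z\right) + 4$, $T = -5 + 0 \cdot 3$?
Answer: $-47693$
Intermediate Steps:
$d{\left(o \right)} = \frac{7}{2 o}$
$T = -5$ ($T = -5 + 0 = -5$)
$q{\left(W \right)} = -5$
$Y{\left(c,z \right)} = 4 + c + z$
$X{\left(K,J \right)} = -1 - J$ ($X{\left(K,J \right)} = 4 + J \left(-1\right) - 5 = 4 - J - 5 = -1 - J$)
$-47841 - X{\left(96,147 \right)} = -47841 - \left(-1 - 147\right) = -47841 - -148 = -47841 + 148 = -47693$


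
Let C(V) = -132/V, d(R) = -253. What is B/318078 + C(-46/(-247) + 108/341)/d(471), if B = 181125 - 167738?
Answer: 167266185317/154955832714 ≈ 1.0794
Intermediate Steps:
B = 13387
B/318078 + C(-46/(-247) + 108/341)/d(471) = 13387/318078 - 132/(-46/(-247) + 108/341)/(-253) = 13387*(1/318078) - 132/(-46*(-1/247) + 108*(1/341))*(-1/253) = 13387/318078 - 132/(46/247 + 108/341)*(-1/253) = 13387/318078 - 132/42362/84227*(-1/253) = 13387/318078 - 132*84227/42362*(-1/253) = 13387/318078 - 5558982/21181*(-1/253) = 13387/318078 + 505362/487163 = 167266185317/154955832714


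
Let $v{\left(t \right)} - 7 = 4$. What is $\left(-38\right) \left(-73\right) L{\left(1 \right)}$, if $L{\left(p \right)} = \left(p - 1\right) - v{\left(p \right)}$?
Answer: $-30514$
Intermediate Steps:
$v{\left(t \right)} = 11$ ($v{\left(t \right)} = 7 + 4 = 11$)
$L{\left(p \right)} = -12 + p$ ($L{\left(p \right)} = \left(p - 1\right) - 11 = \left(-1 + p\right) - 11 = -12 + p$)
$\left(-38\right) \left(-73\right) L{\left(1 \right)} = \left(-38\right) \left(-73\right) \left(-12 + 1\right) = 2774 \left(-11\right) = -30514$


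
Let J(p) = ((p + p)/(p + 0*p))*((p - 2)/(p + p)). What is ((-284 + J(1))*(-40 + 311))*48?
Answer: -3707280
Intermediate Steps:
J(p) = (-2 + p)/p (J(p) = ((2*p)/(p + 0))*((-2 + p)/((2*p))) = ((2*p)/p)*((-2 + p)*(1/(2*p))) = 2*((-2 + p)/(2*p)) = (-2 + p)/p)
((-284 + J(1))*(-40 + 311))*48 = ((-284 + (-2 + 1)/1)*(-40 + 311))*48 = ((-284 + 1*(-1))*271)*48 = ((-284 - 1)*271)*48 = -285*271*48 = -77235*48 = -3707280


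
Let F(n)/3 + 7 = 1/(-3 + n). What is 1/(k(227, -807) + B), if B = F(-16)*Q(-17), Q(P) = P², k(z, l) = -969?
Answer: -19/134589 ≈ -0.00014117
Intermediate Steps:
F(n) = -21 + 3/(-3 + n)
B = -116178/19 (B = (3*(22 - 7*(-16))/(-3 - 16))*(-17)² = (3*(22 + 112)/(-19))*289 = (3*(-1/19)*134)*289 = -402/19*289 = -116178/19 ≈ -6114.6)
1/(k(227, -807) + B) = 1/(-969 - 116178/19) = 1/(-134589/19) = -19/134589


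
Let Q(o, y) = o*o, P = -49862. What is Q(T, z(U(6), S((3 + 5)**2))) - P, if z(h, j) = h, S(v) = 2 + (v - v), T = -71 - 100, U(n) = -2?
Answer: 79103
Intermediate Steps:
T = -171
S(v) = 2 (S(v) = 2 + 0 = 2)
Q(o, y) = o**2
Q(T, z(U(6), S((3 + 5)**2))) - P = (-171)**2 - 1*(-49862) = 29241 + 49862 = 79103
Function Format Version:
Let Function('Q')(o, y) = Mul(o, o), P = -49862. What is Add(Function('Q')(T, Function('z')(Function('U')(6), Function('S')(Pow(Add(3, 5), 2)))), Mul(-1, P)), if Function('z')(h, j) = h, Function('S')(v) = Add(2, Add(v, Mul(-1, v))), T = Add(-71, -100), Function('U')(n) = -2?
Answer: 79103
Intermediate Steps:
T = -171
Function('S')(v) = 2 (Function('S')(v) = Add(2, 0) = 2)
Function('Q')(o, y) = Pow(o, 2)
Add(Function('Q')(T, Function('z')(Function('U')(6), Function('S')(Pow(Add(3, 5), 2)))), Mul(-1, P)) = Add(Pow(-171, 2), Mul(-1, -49862)) = Add(29241, 49862) = 79103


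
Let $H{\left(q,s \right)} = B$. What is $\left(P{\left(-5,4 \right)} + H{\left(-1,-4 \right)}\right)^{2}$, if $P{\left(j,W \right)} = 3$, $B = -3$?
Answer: $0$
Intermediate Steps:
$H{\left(q,s \right)} = -3$
$\left(P{\left(-5,4 \right)} + H{\left(-1,-4 \right)}\right)^{2} = \left(3 - 3\right)^{2} = 0^{2} = 0$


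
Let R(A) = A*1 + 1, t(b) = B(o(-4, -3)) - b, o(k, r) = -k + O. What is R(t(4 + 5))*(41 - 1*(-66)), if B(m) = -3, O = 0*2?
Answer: -1177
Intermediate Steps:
O = 0
o(k, r) = -k (o(k, r) = -k + 0 = -k)
t(b) = -3 - b
R(A) = 1 + A (R(A) = A + 1 = 1 + A)
R(t(4 + 5))*(41 - 1*(-66)) = (1 + (-3 - (4 + 5)))*(41 - 1*(-66)) = (1 + (-3 - 1*9))*(41 + 66) = (1 + (-3 - 9))*107 = (1 - 12)*107 = -11*107 = -1177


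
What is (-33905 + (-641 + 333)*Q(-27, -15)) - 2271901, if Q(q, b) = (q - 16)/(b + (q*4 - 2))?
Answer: -288238994/125 ≈ -2.3059e+6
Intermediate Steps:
Q(q, b) = (-16 + q)/(-2 + b + 4*q) (Q(q, b) = (-16 + q)/(b + (4*q - 2)) = (-16 + q)/(b + (-2 + 4*q)) = (-16 + q)/(-2 + b + 4*q))
(-33905 + (-641 + 333)*Q(-27, -15)) - 2271901 = (-33905 + (-641 + 333)*((-16 - 27)/(-2 - 15 + 4*(-27)))) - 2271901 = (-33905 - 308*(-43)/(-2 - 15 - 108)) - 2271901 = (-33905 - 308*(-43)/(-125)) - 2271901 = (-33905 - (-308)*(-43)/125) - 2271901 = (-33905 - 308*43/125) - 2271901 = (-33905 - 13244/125) - 2271901 = -4251369/125 - 2271901 = -288238994/125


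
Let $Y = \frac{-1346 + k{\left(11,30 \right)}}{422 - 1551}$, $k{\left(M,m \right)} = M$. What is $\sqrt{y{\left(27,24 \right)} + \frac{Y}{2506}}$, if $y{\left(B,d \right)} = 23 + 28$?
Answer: $\frac{3 \sqrt{45360904089074}}{2829274} \approx 7.1415$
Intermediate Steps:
$y{\left(B,d \right)} = 51$
$Y = \frac{1335}{1129}$ ($Y = \frac{-1346 + 11}{422 - 1551} = - \frac{1335}{-1129} = \left(-1335\right) \left(- \frac{1}{1129}\right) = \frac{1335}{1129} \approx 1.1825$)
$\sqrt{y{\left(27,24 \right)} + \frac{Y}{2506}} = \sqrt{51 + \frac{1335}{1129 \cdot 2506}} = \sqrt{51 + \frac{1335}{1129} \cdot \frac{1}{2506}} = \sqrt{51 + \frac{1335}{2829274}} = \sqrt{\frac{144294309}{2829274}} = \frac{3 \sqrt{45360904089074}}{2829274}$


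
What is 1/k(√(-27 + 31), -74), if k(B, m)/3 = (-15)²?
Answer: 1/675 ≈ 0.0014815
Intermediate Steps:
k(B, m) = 675 (k(B, m) = 3*(-15)² = 3*225 = 675)
1/k(√(-27 + 31), -74) = 1/675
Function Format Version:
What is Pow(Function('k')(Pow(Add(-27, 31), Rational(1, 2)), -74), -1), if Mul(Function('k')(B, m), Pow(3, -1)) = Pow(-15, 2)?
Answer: Rational(1, 675) ≈ 0.0014815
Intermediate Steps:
Function('k')(B, m) = 675 (Function('k')(B, m) = Mul(3, Pow(-15, 2)) = Mul(3, 225) = 675)
Pow(Function('k')(Pow(Add(-27, 31), Rational(1, 2)), -74), -1) = Pow(675, -1) = Rational(1, 675)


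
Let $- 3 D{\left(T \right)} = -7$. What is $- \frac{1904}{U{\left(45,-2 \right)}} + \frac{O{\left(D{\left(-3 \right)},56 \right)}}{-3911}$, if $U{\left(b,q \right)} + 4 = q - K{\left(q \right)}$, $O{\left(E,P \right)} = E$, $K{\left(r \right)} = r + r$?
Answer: $\frac{11169809}{11733} \approx 952.0$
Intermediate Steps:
$D{\left(T \right)} = \frac{7}{3}$ ($D{\left(T \right)} = \left(- \frac{1}{3}\right) \left(-7\right) = \frac{7}{3}$)
$K{\left(r \right)} = 2 r$
$U{\left(b,q \right)} = -4 - q$ ($U{\left(b,q \right)} = -4 + \left(q - 2 q\right) = -4 - q$)
$- \frac{1904}{U{\left(45,-2 \right)}} + \frac{O{\left(D{\left(-3 \right)},56 \right)}}{-3911} = - \frac{1904}{-4 - -2} + \frac{7}{3 \left(-3911\right)} = - \frac{1904}{-4 + 2} + \frac{7}{3} \left(- \frac{1}{3911}\right) = - \frac{1904}{-2} - \frac{7}{11733} = \left(-1904\right) \left(- \frac{1}{2}\right) - \frac{7}{11733} = 952 - \frac{7}{11733} = \frac{11169809}{11733}$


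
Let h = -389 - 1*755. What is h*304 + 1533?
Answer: -346243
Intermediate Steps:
h = -1144 (h = -389 - 755 = -1144)
h*304 + 1533 = -1144*304 + 1533 = -347776 + 1533 = -346243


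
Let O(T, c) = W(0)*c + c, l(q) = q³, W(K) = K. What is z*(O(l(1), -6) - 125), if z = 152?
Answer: -19912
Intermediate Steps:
O(T, c) = c (O(T, c) = 0*c + c = 0 + c = c)
z*(O(l(1), -6) - 125) = 152*(-6 - 125) = 152*(-131) = -19912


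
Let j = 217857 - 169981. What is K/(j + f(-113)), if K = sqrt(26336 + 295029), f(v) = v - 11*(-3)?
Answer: sqrt(321365)/47796 ≈ 0.011861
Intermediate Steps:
f(v) = 33 + v (f(v) = v + 33 = 33 + v)
j = 47876
K = sqrt(321365) ≈ 566.89
K/(j + f(-113)) = sqrt(321365)/(47876 + (33 - 113)) = sqrt(321365)/(47876 - 80) = sqrt(321365)/47796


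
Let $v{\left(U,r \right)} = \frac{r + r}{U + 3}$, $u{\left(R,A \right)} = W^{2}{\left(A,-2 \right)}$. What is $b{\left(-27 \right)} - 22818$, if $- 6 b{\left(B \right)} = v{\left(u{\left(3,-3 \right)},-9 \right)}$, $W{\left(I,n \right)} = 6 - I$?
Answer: $- \frac{638903}{28} \approx -22818.0$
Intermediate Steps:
$u{\left(R,A \right)} = \left(6 - A\right)^{2}$
$v{\left(U,r \right)} = \frac{2 r}{3 + U}$
$b{\left(B \right)} = \frac{1}{28}$ ($b{\left(B \right)} = - \frac{2 \left(-9\right) \frac{1}{3 + \left(-6 - 3\right)^{2}}}{6} = - \frac{2 \left(-9\right) \frac{1}{3 + \left(-9\right)^{2}}}{6} = - \frac{2 \left(-9\right) \frac{1}{3 + 81}}{6} = - \frac{2 \left(-9\right) \frac{1}{84}}{6} = \left(- \frac{1}{6}\right) \left(- \frac{3}{14}\right) = \frac{1}{28}$)
$b{\left(-27 \right)} - 22818 = \frac{1}{28} - 22818 = - \frac{638903}{28}$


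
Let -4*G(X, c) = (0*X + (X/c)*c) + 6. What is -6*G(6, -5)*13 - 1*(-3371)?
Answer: 3605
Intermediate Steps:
G(X, c) = -3/2 - X/4 (G(X, c) = -((0*X + (X/c)*c) + 6)/4 = -((0 + X) + 6)/4 = -(X + 6)/4 = -(6 + X)/4 = -3/2 - X/4)
-6*G(6, -5)*13 - 1*(-3371) = -6*(-3/2 - ¼*6)*13 - 1*(-3371) = -6*(-3/2 - 3/2)*13 + 3371 = -6*(-3)*13 + 3371 = 18*13 + 3371 = 234 + 3371 = 3605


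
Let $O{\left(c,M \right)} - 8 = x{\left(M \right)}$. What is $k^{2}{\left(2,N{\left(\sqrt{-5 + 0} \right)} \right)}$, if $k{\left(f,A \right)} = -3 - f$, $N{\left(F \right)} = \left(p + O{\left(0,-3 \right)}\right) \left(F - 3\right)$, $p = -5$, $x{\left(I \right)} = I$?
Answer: $25$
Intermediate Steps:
$O{\left(c,M \right)} = 8 + M$
$N{\left(F \right)} = 0$ ($N{\left(F \right)} = \left(-5 + \left(8 - 3\right)\right) \left(F - 3\right) = \left(-5 + 5\right) \left(-3 + F\right) = 0 \left(-3 + F\right) = 0$)
$k^{2}{\left(2,N{\left(\sqrt{-5 + 0} \right)} \right)} = \left(-3 - 2\right)^{2} = \left(-5\right)^{2} = 25$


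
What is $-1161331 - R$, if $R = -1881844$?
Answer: $720513$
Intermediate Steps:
$-1161331 - R = -1161331 - -1881844 = -1161331 + 1881844 = 720513$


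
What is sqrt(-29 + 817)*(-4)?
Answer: -8*sqrt(197) ≈ -112.29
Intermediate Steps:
sqrt(-29 + 817)*(-4) = sqrt(788)*(-4) = (2*sqrt(197))*(-4) = -8*sqrt(197)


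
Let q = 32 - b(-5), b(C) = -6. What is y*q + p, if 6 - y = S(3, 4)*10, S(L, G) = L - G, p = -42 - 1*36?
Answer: 530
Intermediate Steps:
p = -78 (p = -42 - 36 = -78)
y = 16 (y = 6 - (3 - 1*4)*10 = 6 - (3 - 4)*10 = 6 - (-1)*10 = 6 - 1*(-10) = 6 + 10 = 16)
q = 38 (q = 32 - 1*(-6) = 32 + 6 = 38)
y*q + p = 16*38 - 78 = 608 - 78 = 530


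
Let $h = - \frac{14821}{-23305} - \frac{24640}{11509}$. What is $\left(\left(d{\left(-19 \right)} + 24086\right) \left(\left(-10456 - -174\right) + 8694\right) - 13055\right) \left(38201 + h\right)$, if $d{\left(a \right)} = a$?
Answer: $- \frac{391710398170728240234}{268217245} \approx -1.4604 \cdot 10^{12}$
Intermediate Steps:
$h = - \frac{403660311}{268217245}$ ($h = \left(-14821\right) \left(- \frac{1}{23305}\right) - \frac{24640}{11509} = \frac{14821}{23305} - \frac{24640}{11509} = - \frac{403660311}{268217245} \approx -1.505$)
$\left(\left(d{\left(-19 \right)} + 24086\right) \left(\left(-10456 - -174\right) + 8694\right) - 13055\right) \left(38201 + h\right) = \left(\left(-19 + 24086\right) \left(\left(-10456 - -174\right) + 8694\right) - 13055\right) \left(38201 - \frac{403660311}{268217245}\right) = \left(24067 \left(\left(-10456 + 174\right) + 8694\right) - 13055\right) \frac{10245763315934}{268217245} = \left(24067 \left(-10282 + 8694\right) - 13055\right) \frac{10245763315934}{268217245} = \left(24067 \left(-1588\right) - 13055\right) \frac{10245763315934}{268217245} = \left(-38218396 - 13055\right) \frac{10245763315934}{268217245} = \left(-38231451\right) \frac{10245763315934}{268217245} = - \frac{391710398170728240234}{268217245}$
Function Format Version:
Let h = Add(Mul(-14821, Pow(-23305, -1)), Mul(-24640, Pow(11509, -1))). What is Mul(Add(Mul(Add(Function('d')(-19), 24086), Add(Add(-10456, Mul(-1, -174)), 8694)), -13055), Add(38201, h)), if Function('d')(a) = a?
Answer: Rational(-391710398170728240234, 268217245) ≈ -1.4604e+12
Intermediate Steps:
h = Rational(-403660311, 268217245) (h = Add(Mul(-14821, Rational(-1, 23305)), Mul(-24640, Rational(1, 11509))) = Add(Rational(14821, 23305), Rational(-24640, 11509)) = Rational(-403660311, 268217245) ≈ -1.5050)
Mul(Add(Mul(Add(Function('d')(-19), 24086), Add(Add(-10456, Mul(-1, -174)), 8694)), -13055), Add(38201, h)) = Mul(Add(Mul(Add(-19, 24086), Add(Add(-10456, Mul(-1, -174)), 8694)), -13055), Add(38201, Rational(-403660311, 268217245))) = Mul(Add(Mul(24067, Add(Add(-10456, 174), 8694)), -13055), Rational(10245763315934, 268217245)) = Mul(Add(Mul(24067, Add(-10282, 8694)), -13055), Rational(10245763315934, 268217245)) = Mul(Add(Mul(24067, -1588), -13055), Rational(10245763315934, 268217245)) = Mul(Add(-38218396, -13055), Rational(10245763315934, 268217245)) = Mul(-38231451, Rational(10245763315934, 268217245)) = Rational(-391710398170728240234, 268217245)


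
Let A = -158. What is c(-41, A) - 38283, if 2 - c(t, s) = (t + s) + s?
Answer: -37924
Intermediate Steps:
c(t, s) = 2 - t - 2*s (c(t, s) = 2 - ((t + s) + s) = 2 - ((s + t) + s) = 2 - (t + 2*s) = 2 + (-t - 2*s) = 2 - t - 2*s)
c(-41, A) - 38283 = (2 - 1*(-41) - 2*(-158)) - 38283 = (2 + 41 + 316) - 38283 = 359 - 38283 = -37924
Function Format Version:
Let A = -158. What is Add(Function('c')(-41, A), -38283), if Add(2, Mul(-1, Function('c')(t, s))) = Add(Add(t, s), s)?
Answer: -37924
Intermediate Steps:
Function('c')(t, s) = Add(2, Mul(-1, t), Mul(-2, s)) (Function('c')(t, s) = Add(2, Mul(-1, Add(Add(t, s), s))) = Add(2, Mul(-1, Add(Add(s, t), s))) = Add(2, Mul(-1, Add(t, Mul(2, s)))) = Add(2, Add(Mul(-1, t), Mul(-2, s))) = Add(2, Mul(-1, t), Mul(-2, s)))
Add(Function('c')(-41, A), -38283) = Add(Add(2, Mul(-1, -41), Mul(-2, -158)), -38283) = Add(Add(2, 41, 316), -38283) = Add(359, -38283) = -37924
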